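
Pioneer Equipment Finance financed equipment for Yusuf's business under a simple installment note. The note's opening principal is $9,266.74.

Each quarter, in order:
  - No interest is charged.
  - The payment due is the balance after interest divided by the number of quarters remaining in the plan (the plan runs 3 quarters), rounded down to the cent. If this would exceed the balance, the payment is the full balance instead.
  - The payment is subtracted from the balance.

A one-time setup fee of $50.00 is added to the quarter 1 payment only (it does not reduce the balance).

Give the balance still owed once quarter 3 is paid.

$0.00

Quarter 1: opening $9,266.74; payment $3,088.91 (+ $50.00 fee); balance $6,177.83
Quarter 2: opening $6,177.83; payment $3,088.91; balance $3,088.92
Quarter 3: opening $3,088.92; payment $3,088.92; balance $0.00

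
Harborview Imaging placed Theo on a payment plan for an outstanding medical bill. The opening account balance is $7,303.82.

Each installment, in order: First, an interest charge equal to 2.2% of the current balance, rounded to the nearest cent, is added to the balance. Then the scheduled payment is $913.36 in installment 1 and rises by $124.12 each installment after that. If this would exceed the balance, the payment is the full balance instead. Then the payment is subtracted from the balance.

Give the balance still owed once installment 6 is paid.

Installment 1: $7,303.82 +$160.68 interest = $7,464.50; pay $913.36 → $6,551.14
Installment 2: $6,551.14 +$144.13 interest = $6,695.27; pay $1,037.48 → $5,657.79
Installment 3: $5,657.79 +$124.47 interest = $5,782.26; pay $1,161.60 → $4,620.66
Installment 4: $4,620.66 +$101.65 interest = $4,722.31; pay $1,285.72 → $3,436.59
Installment 5: $3,436.59 +$75.60 interest = $3,512.19; pay $1,409.84 → $2,102.35
Installment 6: $2,102.35 +$46.25 interest = $2,148.60; pay $1,533.96 → $614.64

$614.64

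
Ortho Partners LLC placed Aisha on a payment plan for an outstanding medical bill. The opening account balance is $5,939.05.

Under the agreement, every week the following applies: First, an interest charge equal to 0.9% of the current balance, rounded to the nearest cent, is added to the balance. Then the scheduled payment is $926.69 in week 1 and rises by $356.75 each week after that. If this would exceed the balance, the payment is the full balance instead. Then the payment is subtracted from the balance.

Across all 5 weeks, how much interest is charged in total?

Week 1: $5,939.05 +$53.45 interest = $5,992.50; pay $926.69 → $5,065.81
Week 2: $5,065.81 +$45.59 interest = $5,111.40; pay $1,283.44 → $3,827.96
Week 3: $3,827.96 +$34.45 interest = $3,862.41; pay $1,640.19 → $2,222.22
Week 4: $2,222.22 +$20.00 interest = $2,242.22; pay $1,996.94 → $245.28
Week 5: $245.28 +$2.21 interest = $247.49; pay $247.49 → $0.00
Total interest: $53.45 + $45.59 + $34.45 + $20.00 + $2.21 = $155.70

$155.70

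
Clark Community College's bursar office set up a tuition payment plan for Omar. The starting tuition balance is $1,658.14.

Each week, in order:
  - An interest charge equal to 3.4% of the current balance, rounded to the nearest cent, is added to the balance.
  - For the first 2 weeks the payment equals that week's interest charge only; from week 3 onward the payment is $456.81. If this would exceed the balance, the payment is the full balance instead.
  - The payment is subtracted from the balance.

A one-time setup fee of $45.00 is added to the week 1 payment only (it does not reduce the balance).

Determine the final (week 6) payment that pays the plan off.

Week 1: opening $1,658.14; interest $56.38 → $1,714.52; payment $56.38 (+ $45.00 fee); balance $1,658.14
Week 2: opening $1,658.14; interest $56.38 → $1,714.52; payment $56.38; balance $1,658.14
Week 3: opening $1,658.14; interest $56.38 → $1,714.52; payment $456.81; balance $1,257.71
Week 4: opening $1,257.71; interest $42.76 → $1,300.47; payment $456.81; balance $843.66
Week 5: opening $843.66; interest $28.68 → $872.34; payment $456.81; balance $415.53
Week 6: opening $415.53; interest $14.13 → $429.66; payment $429.66; balance $0.00

$429.66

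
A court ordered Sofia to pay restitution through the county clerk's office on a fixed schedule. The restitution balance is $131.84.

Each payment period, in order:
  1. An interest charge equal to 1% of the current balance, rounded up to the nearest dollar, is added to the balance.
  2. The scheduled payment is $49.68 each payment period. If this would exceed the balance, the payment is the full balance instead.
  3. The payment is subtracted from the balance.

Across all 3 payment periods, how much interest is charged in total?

Payment period 1: opening $131.84; interest $2.00 → $133.84; payment $49.68; balance $84.16
Payment period 2: opening $84.16; interest $1.00 → $85.16; payment $49.68; balance $35.48
Payment period 3: opening $35.48; interest $1.00 → $36.48; payment $36.48; balance $0.00
Total interest: $2.00 + $1.00 + $1.00 = $4.00

$4.00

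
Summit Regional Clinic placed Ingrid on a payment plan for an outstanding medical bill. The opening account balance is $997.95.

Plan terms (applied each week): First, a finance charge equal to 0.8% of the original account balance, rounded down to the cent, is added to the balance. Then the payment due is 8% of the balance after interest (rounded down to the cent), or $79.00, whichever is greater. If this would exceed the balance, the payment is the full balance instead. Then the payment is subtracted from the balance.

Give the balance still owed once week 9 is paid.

$357.30

Week 1: $997.95 +$7.98 interest = $1,005.93; pay $80.47 → $925.46
Week 2: $925.46 +$7.98 interest = $933.44; pay $79.00 → $854.44
Week 3: $854.44 +$7.98 interest = $862.42; pay $79.00 → $783.42
Week 4: $783.42 +$7.98 interest = $791.40; pay $79.00 → $712.40
Week 5: $712.40 +$7.98 interest = $720.38; pay $79.00 → $641.38
Week 6: $641.38 +$7.98 interest = $649.36; pay $79.00 → $570.36
Week 7: $570.36 +$7.98 interest = $578.34; pay $79.00 → $499.34
Week 8: $499.34 +$7.98 interest = $507.32; pay $79.00 → $428.32
Week 9: $428.32 +$7.98 interest = $436.30; pay $79.00 → $357.30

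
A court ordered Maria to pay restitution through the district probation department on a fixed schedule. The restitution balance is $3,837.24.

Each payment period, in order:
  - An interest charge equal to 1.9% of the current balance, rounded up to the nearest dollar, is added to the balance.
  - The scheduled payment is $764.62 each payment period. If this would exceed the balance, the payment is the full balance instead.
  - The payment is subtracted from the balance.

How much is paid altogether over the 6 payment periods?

Payment period 1: $3,837.24 +$73.00 interest = $3,910.24; pay $764.62 → $3,145.62
Payment period 2: $3,145.62 +$60.00 interest = $3,205.62; pay $764.62 → $2,441.00
Payment period 3: $2,441.00 +$47.00 interest = $2,488.00; pay $764.62 → $1,723.38
Payment period 4: $1,723.38 +$33.00 interest = $1,756.38; pay $764.62 → $991.76
Payment period 5: $991.76 +$19.00 interest = $1,010.76; pay $764.62 → $246.14
Payment period 6: $246.14 +$5.00 interest = $251.14; pay $251.14 → $0.00
Total paid: $4,074.24

$4,074.24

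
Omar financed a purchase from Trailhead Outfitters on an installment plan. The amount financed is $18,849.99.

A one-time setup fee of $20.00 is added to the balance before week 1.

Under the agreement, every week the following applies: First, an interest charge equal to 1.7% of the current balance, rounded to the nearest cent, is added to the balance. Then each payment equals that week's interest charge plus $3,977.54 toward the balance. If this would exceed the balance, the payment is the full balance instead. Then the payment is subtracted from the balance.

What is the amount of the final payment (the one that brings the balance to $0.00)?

$3,010.15

# | Opening | Interest | Payment | End bal
1 | $18,869.99 | $320.79 | $4,298.33 | $14,892.45
2 | $14,892.45 | $253.17 | $4,230.71 | $10,914.91
3 | $10,914.91 | $185.55 | $4,163.09 | $6,937.37
4 | $6,937.37 | $117.94 | $4,095.48 | $2,959.83
5 | $2,959.83 | $50.32 | $3,010.15 | $0.00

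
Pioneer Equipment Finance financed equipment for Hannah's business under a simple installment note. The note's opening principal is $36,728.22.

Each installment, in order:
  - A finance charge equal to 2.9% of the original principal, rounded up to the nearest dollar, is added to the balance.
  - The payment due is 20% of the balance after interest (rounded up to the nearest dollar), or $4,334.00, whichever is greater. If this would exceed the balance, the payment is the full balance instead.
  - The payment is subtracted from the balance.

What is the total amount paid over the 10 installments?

Installment 1: opening $36,728.22; interest $1,066.00 → $37,794.22; payment $7,559.00; balance $30,235.22
Installment 2: opening $30,235.22; interest $1,066.00 → $31,301.22; payment $6,261.00; balance $25,040.22
Installment 3: opening $25,040.22; interest $1,066.00 → $26,106.22; payment $5,222.00; balance $20,884.22
Installment 4: opening $20,884.22; interest $1,066.00 → $21,950.22; payment $4,391.00; balance $17,559.22
Installment 5: opening $17,559.22; interest $1,066.00 → $18,625.22; payment $4,334.00; balance $14,291.22
Installment 6: opening $14,291.22; interest $1,066.00 → $15,357.22; payment $4,334.00; balance $11,023.22
Installment 7: opening $11,023.22; interest $1,066.00 → $12,089.22; payment $4,334.00; balance $7,755.22
Installment 8: opening $7,755.22; interest $1,066.00 → $8,821.22; payment $4,334.00; balance $4,487.22
Installment 9: opening $4,487.22; interest $1,066.00 → $5,553.22; payment $4,334.00; balance $1,219.22
Installment 10: opening $1,219.22; interest $1,066.00 → $2,285.22; payment $2,285.22; balance $0.00
Total paid: $47,388.22

$47,388.22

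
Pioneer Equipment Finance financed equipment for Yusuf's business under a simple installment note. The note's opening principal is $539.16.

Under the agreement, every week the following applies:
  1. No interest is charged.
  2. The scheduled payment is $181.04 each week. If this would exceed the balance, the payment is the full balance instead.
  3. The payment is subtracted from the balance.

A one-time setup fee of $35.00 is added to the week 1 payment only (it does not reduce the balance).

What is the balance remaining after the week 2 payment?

# | Opening | Payment | Fee | End bal
1 | $539.16 | $181.04 | $35.00 | $358.12
2 | $358.12 | $181.04 | — | $177.08

$177.08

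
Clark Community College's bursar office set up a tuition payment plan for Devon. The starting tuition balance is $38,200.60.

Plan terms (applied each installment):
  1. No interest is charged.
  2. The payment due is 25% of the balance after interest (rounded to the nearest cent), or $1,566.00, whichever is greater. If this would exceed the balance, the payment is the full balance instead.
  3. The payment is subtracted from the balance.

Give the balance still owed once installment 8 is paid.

$3,533.16

Installment 1: $38,200.60 − $9,550.15 → $28,650.45
Installment 2: $28,650.45 − $7,162.61 → $21,487.84
Installment 3: $21,487.84 − $5,371.96 → $16,115.88
Installment 4: $16,115.88 − $4,028.97 → $12,086.91
Installment 5: $12,086.91 − $3,021.73 → $9,065.18
Installment 6: $9,065.18 − $2,266.30 → $6,798.88
Installment 7: $6,798.88 − $1,699.72 → $5,099.16
Installment 8: $5,099.16 − $1,566.00 → $3,533.16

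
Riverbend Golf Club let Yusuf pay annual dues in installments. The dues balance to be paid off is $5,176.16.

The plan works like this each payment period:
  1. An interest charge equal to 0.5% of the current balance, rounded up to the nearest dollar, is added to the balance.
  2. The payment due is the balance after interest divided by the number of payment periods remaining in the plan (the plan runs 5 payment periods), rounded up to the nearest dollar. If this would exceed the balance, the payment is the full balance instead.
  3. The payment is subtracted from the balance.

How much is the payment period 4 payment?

Payment period 1: $5,176.16 +$26.00 interest = $5,202.16; pay $1,041.00 → $4,161.16
Payment period 2: $4,161.16 +$21.00 interest = $4,182.16; pay $1,046.00 → $3,136.16
Payment period 3: $3,136.16 +$16.00 interest = $3,152.16; pay $1,051.00 → $2,101.16
Payment period 4: $2,101.16 +$11.00 interest = $2,112.16; pay $1,057.00 → $1,055.16

$1,057.00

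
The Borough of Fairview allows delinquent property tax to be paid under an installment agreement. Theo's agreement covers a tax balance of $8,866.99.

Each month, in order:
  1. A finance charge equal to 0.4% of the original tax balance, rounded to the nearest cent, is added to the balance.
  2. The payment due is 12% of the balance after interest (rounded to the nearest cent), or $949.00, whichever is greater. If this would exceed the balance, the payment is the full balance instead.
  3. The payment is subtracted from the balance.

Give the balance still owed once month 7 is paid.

$2,352.98

Month 1: opening $8,866.99; interest $35.47 → $8,902.46; payment $1,068.30; balance $7,834.16
Month 2: opening $7,834.16; interest $35.47 → $7,869.63; payment $949.00; balance $6,920.63
Month 3: opening $6,920.63; interest $35.47 → $6,956.10; payment $949.00; balance $6,007.10
Month 4: opening $6,007.10; interest $35.47 → $6,042.57; payment $949.00; balance $5,093.57
Month 5: opening $5,093.57; interest $35.47 → $5,129.04; payment $949.00; balance $4,180.04
Month 6: opening $4,180.04; interest $35.47 → $4,215.51; payment $949.00; balance $3,266.51
Month 7: opening $3,266.51; interest $35.47 → $3,301.98; payment $949.00; balance $2,352.98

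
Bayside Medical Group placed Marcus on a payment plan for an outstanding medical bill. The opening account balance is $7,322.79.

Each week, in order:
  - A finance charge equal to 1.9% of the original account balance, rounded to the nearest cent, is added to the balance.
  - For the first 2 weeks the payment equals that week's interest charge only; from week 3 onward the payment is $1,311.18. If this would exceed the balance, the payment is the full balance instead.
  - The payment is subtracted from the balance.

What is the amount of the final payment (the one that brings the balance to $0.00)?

$429.62

Week 1: opening $7,322.79; interest $139.13 → $7,461.92; payment $139.13; balance $7,322.79
Week 2: opening $7,322.79; interest $139.13 → $7,461.92; payment $139.13; balance $7,322.79
Week 3: opening $7,322.79; interest $139.13 → $7,461.92; payment $1,311.18; balance $6,150.74
Week 4: opening $6,150.74; interest $139.13 → $6,289.87; payment $1,311.18; balance $4,978.69
Week 5: opening $4,978.69; interest $139.13 → $5,117.82; payment $1,311.18; balance $3,806.64
Week 6: opening $3,806.64; interest $139.13 → $3,945.77; payment $1,311.18; balance $2,634.59
Week 7: opening $2,634.59; interest $139.13 → $2,773.72; payment $1,311.18; balance $1,462.54
Week 8: opening $1,462.54; interest $139.13 → $1,601.67; payment $1,311.18; balance $290.49
Week 9: opening $290.49; interest $139.13 → $429.62; payment $429.62; balance $0.00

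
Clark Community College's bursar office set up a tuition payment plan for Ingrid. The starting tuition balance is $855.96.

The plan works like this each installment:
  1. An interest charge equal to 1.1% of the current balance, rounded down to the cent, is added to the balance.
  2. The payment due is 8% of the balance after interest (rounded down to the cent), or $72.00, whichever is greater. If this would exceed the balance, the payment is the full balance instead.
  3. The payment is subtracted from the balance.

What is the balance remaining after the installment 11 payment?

$128.32

Installment 1: $855.96 +$9.41 interest = $865.37; pay $72.00 → $793.37
Installment 2: $793.37 +$8.72 interest = $802.09; pay $72.00 → $730.09
Installment 3: $730.09 +$8.03 interest = $738.12; pay $72.00 → $666.12
Installment 4: $666.12 +$7.32 interest = $673.44; pay $72.00 → $601.44
Installment 5: $601.44 +$6.61 interest = $608.05; pay $72.00 → $536.05
Installment 6: $536.05 +$5.89 interest = $541.94; pay $72.00 → $469.94
Installment 7: $469.94 +$5.16 interest = $475.10; pay $72.00 → $403.10
Installment 8: $403.10 +$4.43 interest = $407.53; pay $72.00 → $335.53
Installment 9: $335.53 +$3.69 interest = $339.22; pay $72.00 → $267.22
Installment 10: $267.22 +$2.93 interest = $270.15; pay $72.00 → $198.15
Installment 11: $198.15 +$2.17 interest = $200.32; pay $72.00 → $128.32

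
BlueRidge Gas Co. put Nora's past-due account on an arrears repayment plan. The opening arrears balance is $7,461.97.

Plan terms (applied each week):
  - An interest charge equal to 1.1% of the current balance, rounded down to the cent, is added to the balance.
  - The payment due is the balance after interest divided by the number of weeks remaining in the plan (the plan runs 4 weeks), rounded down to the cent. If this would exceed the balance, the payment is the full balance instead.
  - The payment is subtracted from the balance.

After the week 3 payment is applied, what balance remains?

Week 1: opening $7,461.97; interest $82.08 → $7,544.05; payment $1,886.01; balance $5,658.04
Week 2: opening $5,658.04; interest $62.23 → $5,720.27; payment $1,906.75; balance $3,813.52
Week 3: opening $3,813.52; interest $41.94 → $3,855.46; payment $1,927.73; balance $1,927.73

$1,927.73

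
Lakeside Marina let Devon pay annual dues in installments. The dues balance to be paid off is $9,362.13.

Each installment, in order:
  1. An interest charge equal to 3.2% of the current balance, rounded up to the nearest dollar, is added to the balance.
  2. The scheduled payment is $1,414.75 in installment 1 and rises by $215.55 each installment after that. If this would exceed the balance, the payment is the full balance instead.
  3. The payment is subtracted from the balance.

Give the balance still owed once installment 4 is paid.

Installment 1: $9,362.13 +$300.00 interest = $9,662.13; pay $1,414.75 → $8,247.38
Installment 2: $8,247.38 +$264.00 interest = $8,511.38; pay $1,630.30 → $6,881.08
Installment 3: $6,881.08 +$221.00 interest = $7,102.08; pay $1,845.85 → $5,256.23
Installment 4: $5,256.23 +$169.00 interest = $5,425.23; pay $2,061.40 → $3,363.83

$3,363.83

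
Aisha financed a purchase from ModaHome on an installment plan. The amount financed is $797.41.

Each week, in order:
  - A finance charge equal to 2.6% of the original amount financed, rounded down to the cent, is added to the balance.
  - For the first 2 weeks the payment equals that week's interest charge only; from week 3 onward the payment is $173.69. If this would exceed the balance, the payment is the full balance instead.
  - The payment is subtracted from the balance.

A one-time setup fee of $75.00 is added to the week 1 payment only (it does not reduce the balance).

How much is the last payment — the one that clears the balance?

$53.34

Week 1: $797.41 +$20.73 interest = $818.14; pay $20.73 (+ $75.00 fee) → $797.41
Week 2: $797.41 +$20.73 interest = $818.14; pay $20.73 → $797.41
Week 3: $797.41 +$20.73 interest = $818.14; pay $173.69 → $644.45
Week 4: $644.45 +$20.73 interest = $665.18; pay $173.69 → $491.49
Week 5: $491.49 +$20.73 interest = $512.22; pay $173.69 → $338.53
Week 6: $338.53 +$20.73 interest = $359.26; pay $173.69 → $185.57
Week 7: $185.57 +$20.73 interest = $206.30; pay $173.69 → $32.61
Week 8: $32.61 +$20.73 interest = $53.34; pay $53.34 → $0.00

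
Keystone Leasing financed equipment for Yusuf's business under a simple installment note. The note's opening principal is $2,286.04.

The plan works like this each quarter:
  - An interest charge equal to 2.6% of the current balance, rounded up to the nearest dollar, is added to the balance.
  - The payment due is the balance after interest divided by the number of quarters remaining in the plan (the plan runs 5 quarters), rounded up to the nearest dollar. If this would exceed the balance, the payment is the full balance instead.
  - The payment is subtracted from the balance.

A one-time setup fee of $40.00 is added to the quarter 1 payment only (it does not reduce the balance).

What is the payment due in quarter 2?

Quarter 1: opening $2,286.04; interest $60.00 → $2,346.04; payment $470.00 (+ $40.00 fee); balance $1,876.04
Quarter 2: opening $1,876.04; interest $49.00 → $1,925.04; payment $482.00; balance $1,443.04

$482.00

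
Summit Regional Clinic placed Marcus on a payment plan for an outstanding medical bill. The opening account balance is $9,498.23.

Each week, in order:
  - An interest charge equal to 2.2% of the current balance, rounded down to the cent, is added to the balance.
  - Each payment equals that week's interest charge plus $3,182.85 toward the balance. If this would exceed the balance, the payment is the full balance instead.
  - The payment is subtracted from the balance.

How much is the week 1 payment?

$3,391.81

Week 1: opening $9,498.23; interest $208.96 → $9,707.19; payment $3,391.81; balance $6,315.38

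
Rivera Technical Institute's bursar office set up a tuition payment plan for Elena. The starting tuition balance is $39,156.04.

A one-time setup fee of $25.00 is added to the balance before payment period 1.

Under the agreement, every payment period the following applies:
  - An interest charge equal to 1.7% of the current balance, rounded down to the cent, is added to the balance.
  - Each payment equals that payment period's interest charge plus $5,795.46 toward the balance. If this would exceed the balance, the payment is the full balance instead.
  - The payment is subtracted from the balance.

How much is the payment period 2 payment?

$6,363.01

# | Opening | Interest | Payment | End bal
1 | $39,181.04 | $666.07 | $6,461.53 | $33,385.58
2 | $33,385.58 | $567.55 | $6,363.01 | $27,590.12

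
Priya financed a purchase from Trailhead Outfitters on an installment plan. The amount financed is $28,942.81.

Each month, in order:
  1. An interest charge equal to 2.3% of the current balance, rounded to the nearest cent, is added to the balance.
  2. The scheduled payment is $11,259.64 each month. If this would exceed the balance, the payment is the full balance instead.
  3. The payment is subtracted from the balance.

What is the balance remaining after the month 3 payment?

$0.00

Month 1: $28,942.81 +$665.68 interest = $29,608.49; pay $11,259.64 → $18,348.85
Month 2: $18,348.85 +$422.02 interest = $18,770.87; pay $11,259.64 → $7,511.23
Month 3: $7,511.23 +$172.76 interest = $7,683.99; pay $7,683.99 → $0.00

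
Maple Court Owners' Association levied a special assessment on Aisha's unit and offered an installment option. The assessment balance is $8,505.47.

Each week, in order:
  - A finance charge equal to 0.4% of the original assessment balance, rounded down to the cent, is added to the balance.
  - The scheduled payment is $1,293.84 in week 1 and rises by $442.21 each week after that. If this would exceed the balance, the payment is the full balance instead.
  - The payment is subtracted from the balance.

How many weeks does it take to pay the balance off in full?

# | Opening | Interest | Payment | End bal
1 | $8,505.47 | $34.02 | $1,293.84 | $7,245.65
2 | $7,245.65 | $34.02 | $1,736.05 | $5,543.62
3 | $5,543.62 | $34.02 | $2,178.26 | $3,399.38
4 | $3,399.38 | $34.02 | $2,620.47 | $812.93
5 | $812.93 | $34.02 | $846.95 | $0.00
Balance reaches $0.00 in week 5.

5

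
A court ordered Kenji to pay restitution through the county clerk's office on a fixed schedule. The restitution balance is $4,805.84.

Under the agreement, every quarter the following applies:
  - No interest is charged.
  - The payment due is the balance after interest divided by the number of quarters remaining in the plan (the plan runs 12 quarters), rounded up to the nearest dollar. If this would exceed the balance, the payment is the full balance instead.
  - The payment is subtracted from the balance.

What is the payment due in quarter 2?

Quarter 1: $4,805.84 − $401.00 → $4,404.84
Quarter 2: $4,404.84 − $401.00 → $4,003.84

$401.00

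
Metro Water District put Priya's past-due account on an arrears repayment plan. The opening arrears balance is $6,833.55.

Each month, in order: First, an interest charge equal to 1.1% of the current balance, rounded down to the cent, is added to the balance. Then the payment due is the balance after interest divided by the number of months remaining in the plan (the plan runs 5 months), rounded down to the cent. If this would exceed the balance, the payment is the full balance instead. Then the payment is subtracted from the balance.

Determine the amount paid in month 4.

$1,427.84

# | Opening | Interest | Payment | End bal
1 | $6,833.55 | $75.16 | $1,381.74 | $5,526.97
2 | $5,526.97 | $60.79 | $1,396.94 | $4,190.82
3 | $4,190.82 | $46.09 | $1,412.30 | $2,824.61
4 | $2,824.61 | $31.07 | $1,427.84 | $1,427.84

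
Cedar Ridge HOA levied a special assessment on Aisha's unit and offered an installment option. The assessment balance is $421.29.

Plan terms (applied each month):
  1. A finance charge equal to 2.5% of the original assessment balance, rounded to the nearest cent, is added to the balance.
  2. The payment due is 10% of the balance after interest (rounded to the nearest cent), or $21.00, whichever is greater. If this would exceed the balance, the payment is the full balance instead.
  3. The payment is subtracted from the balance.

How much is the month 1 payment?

Month 1: $421.29 +$10.53 interest = $431.82; pay $43.18 → $388.64

$43.18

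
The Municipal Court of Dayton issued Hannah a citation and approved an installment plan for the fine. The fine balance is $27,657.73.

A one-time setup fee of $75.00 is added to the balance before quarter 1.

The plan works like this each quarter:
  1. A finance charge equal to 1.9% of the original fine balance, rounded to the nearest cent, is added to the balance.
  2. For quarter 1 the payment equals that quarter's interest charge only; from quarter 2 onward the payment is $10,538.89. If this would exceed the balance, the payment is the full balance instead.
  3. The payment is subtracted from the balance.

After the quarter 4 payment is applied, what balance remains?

Quarter 1: opening $27,732.73; interest $525.50 → $28,258.23; payment $525.50; balance $27,732.73
Quarter 2: opening $27,732.73; interest $525.50 → $28,258.23; payment $10,538.89; balance $17,719.34
Quarter 3: opening $17,719.34; interest $525.50 → $18,244.84; payment $10,538.89; balance $7,705.95
Quarter 4: opening $7,705.95; interest $525.50 → $8,231.45; payment $8,231.45; balance $0.00

$0.00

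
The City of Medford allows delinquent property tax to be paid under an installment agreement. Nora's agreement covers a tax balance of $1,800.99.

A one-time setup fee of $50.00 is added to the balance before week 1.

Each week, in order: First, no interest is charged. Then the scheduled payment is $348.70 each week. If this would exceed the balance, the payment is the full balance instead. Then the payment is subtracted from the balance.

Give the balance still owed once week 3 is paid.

$804.89

Week 1: opening $1,850.99; payment $348.70; balance $1,502.29
Week 2: opening $1,502.29; payment $348.70; balance $1,153.59
Week 3: opening $1,153.59; payment $348.70; balance $804.89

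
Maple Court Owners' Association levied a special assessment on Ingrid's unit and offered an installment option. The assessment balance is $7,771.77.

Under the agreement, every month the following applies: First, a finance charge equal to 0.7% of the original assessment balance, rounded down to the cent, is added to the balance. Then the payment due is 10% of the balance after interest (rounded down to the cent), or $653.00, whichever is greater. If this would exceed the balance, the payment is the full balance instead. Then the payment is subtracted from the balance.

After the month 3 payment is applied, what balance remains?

Month 1: opening $7,771.77; interest $54.40 → $7,826.17; payment $782.61; balance $7,043.56
Month 2: opening $7,043.56; interest $54.40 → $7,097.96; payment $709.79; balance $6,388.17
Month 3: opening $6,388.17; interest $54.40 → $6,442.57; payment $653.00; balance $5,789.57

$5,789.57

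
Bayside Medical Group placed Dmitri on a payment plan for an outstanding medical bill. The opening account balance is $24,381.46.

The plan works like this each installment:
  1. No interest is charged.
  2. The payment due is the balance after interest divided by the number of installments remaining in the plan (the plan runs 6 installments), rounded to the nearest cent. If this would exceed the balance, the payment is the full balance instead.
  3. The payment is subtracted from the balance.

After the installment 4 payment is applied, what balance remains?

Installment 1: $24,381.46 − $4,063.58 → $20,317.88
Installment 2: $20,317.88 − $4,063.58 → $16,254.30
Installment 3: $16,254.30 − $4,063.58 → $12,190.72
Installment 4: $12,190.72 − $4,063.57 → $8,127.15

$8,127.15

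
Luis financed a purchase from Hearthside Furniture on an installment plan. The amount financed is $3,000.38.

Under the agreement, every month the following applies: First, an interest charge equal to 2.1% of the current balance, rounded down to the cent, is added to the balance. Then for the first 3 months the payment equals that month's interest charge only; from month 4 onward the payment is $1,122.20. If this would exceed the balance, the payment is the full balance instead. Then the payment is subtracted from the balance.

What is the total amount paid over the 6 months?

# | Opening | Interest | Payment | End bal
1 | $3,000.38 | $63.00 | $63.00 | $3,000.38
2 | $3,000.38 | $63.00 | $63.00 | $3,000.38
3 | $3,000.38 | $63.00 | $63.00 | $3,000.38
4 | $3,000.38 | $63.00 | $1,122.20 | $1,941.18
5 | $1,941.18 | $40.76 | $1,122.20 | $859.74
6 | $859.74 | $18.05 | $877.79 | $0.00
Total paid: $3,311.19

$3,311.19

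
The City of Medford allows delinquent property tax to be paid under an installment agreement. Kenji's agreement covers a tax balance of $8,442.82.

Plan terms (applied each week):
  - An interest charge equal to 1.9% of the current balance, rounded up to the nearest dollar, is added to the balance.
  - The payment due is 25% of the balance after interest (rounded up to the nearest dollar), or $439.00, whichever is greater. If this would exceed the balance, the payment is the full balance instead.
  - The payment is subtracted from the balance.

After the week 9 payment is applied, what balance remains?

$438.82

# | Opening | Interest | Payment | End bal
1 | $8,442.82 | $161.00 | $2,151.00 | $6,452.82
2 | $6,452.82 | $123.00 | $1,644.00 | $4,931.82
3 | $4,931.82 | $94.00 | $1,257.00 | $3,768.82
4 | $3,768.82 | $72.00 | $961.00 | $2,879.82
5 | $2,879.82 | $55.00 | $734.00 | $2,200.82
6 | $2,200.82 | $42.00 | $561.00 | $1,681.82
7 | $1,681.82 | $32.00 | $439.00 | $1,274.82
8 | $1,274.82 | $25.00 | $439.00 | $860.82
9 | $860.82 | $17.00 | $439.00 | $438.82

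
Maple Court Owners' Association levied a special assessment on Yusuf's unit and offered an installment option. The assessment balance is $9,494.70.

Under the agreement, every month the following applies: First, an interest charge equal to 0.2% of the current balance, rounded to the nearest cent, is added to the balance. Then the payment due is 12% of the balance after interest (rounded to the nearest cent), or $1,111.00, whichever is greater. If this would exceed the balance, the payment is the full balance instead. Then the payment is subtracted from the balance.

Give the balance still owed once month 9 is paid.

Month 1: opening $9,494.70; interest $18.99 → $9,513.69; payment $1,141.64; balance $8,372.05
Month 2: opening $8,372.05; interest $16.74 → $8,388.79; payment $1,111.00; balance $7,277.79
Month 3: opening $7,277.79; interest $14.56 → $7,292.35; payment $1,111.00; balance $6,181.35
Month 4: opening $6,181.35; interest $12.36 → $6,193.71; payment $1,111.00; balance $5,082.71
Month 5: opening $5,082.71; interest $10.17 → $5,092.88; payment $1,111.00; balance $3,981.88
Month 6: opening $3,981.88; interest $7.96 → $3,989.84; payment $1,111.00; balance $2,878.84
Month 7: opening $2,878.84; interest $5.76 → $2,884.60; payment $1,111.00; balance $1,773.60
Month 8: opening $1,773.60; interest $3.55 → $1,777.15; payment $1,111.00; balance $666.15
Month 9: opening $666.15; interest $1.33 → $667.48; payment $667.48; balance $0.00

$0.00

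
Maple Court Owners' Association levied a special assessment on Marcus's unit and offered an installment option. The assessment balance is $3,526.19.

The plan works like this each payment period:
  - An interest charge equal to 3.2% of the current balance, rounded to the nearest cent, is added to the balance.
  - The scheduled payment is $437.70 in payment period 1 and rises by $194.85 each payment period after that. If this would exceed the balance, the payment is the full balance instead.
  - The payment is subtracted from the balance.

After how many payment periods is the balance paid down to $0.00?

Payment period 1: opening $3,526.19; interest $112.84 → $3,639.03; payment $437.70; balance $3,201.33
Payment period 2: opening $3,201.33; interest $102.44 → $3,303.77; payment $632.55; balance $2,671.22
Payment period 3: opening $2,671.22; interest $85.48 → $2,756.70; payment $827.40; balance $1,929.30
Payment period 4: opening $1,929.30; interest $61.74 → $1,991.04; payment $1,022.25; balance $968.79
Payment period 5: opening $968.79; interest $31.00 → $999.79; payment $999.79; balance $0.00
Balance reaches $0.00 in payment period 5.

5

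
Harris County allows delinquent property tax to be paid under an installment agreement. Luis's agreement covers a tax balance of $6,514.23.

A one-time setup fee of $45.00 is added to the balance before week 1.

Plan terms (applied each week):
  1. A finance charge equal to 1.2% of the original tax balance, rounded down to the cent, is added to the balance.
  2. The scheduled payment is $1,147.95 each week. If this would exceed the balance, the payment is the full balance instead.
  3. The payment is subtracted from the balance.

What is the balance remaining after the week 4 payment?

$2,280.11

# | Opening | Interest | Payment | End bal
1 | $6,559.23 | $78.17 | $1,147.95 | $5,489.45
2 | $5,489.45 | $78.17 | $1,147.95 | $4,419.67
3 | $4,419.67 | $78.17 | $1,147.95 | $3,349.89
4 | $3,349.89 | $78.17 | $1,147.95 | $2,280.11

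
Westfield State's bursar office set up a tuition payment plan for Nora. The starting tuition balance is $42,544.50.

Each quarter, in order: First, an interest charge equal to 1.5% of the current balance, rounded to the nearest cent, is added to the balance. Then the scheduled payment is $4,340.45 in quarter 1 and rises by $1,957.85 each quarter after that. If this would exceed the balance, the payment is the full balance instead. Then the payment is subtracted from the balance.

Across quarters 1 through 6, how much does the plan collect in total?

$44,929.64

Quarter 1: opening $42,544.50; interest $638.17 → $43,182.67; payment $4,340.45; balance $38,842.22
Quarter 2: opening $38,842.22; interest $582.63 → $39,424.85; payment $6,298.30; balance $33,126.55
Quarter 3: opening $33,126.55; interest $496.90 → $33,623.45; payment $8,256.15; balance $25,367.30
Quarter 4: opening $25,367.30; interest $380.51 → $25,747.81; payment $10,214.00; balance $15,533.81
Quarter 5: opening $15,533.81; interest $233.01 → $15,766.82; payment $12,171.85; balance $3,594.97
Quarter 6: opening $3,594.97; interest $53.92 → $3,648.89; payment $3,648.89; balance $0.00
Total paid: $44,929.64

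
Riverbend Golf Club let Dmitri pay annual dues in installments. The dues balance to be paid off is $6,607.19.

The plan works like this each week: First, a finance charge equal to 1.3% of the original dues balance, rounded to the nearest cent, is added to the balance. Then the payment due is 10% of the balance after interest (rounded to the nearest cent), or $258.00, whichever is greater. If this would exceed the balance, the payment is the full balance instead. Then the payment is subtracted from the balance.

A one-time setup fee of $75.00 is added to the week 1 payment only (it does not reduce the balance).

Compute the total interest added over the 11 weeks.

$944.79

Week 1: opening $6,607.19; interest $85.89 → $6,693.08; payment $669.31 (+ $75.00 fee); balance $6,023.77
Week 2: opening $6,023.77; interest $85.89 → $6,109.66; payment $610.97; balance $5,498.69
Week 3: opening $5,498.69; interest $85.89 → $5,584.58; payment $558.46; balance $5,026.12
Week 4: opening $5,026.12; interest $85.89 → $5,112.01; payment $511.20; balance $4,600.81
Week 5: opening $4,600.81; interest $85.89 → $4,686.70; payment $468.67; balance $4,218.03
Week 6: opening $4,218.03; interest $85.89 → $4,303.92; payment $430.39; balance $3,873.53
Week 7: opening $3,873.53; interest $85.89 → $3,959.42; payment $395.94; balance $3,563.48
Week 8: opening $3,563.48; interest $85.89 → $3,649.37; payment $364.94; balance $3,284.43
Week 9: opening $3,284.43; interest $85.89 → $3,370.32; payment $337.03; balance $3,033.29
Week 10: opening $3,033.29; interest $85.89 → $3,119.18; payment $311.92; balance $2,807.26
Week 11: opening $2,807.26; interest $85.89 → $2,893.15; payment $289.32; balance $2,603.83
Total interest: $85.89 + $85.89 + $85.89 + $85.89 + $85.89 + $85.89 + $85.89 + $85.89 + $85.89 + $85.89 + $85.89 = $944.79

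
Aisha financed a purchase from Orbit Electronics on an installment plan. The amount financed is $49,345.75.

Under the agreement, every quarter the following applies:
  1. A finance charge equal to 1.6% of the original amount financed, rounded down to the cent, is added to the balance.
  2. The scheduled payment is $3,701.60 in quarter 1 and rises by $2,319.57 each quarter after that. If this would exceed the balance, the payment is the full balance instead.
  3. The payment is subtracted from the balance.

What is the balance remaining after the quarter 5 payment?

Quarter 1: opening $49,345.75; interest $789.53 → $50,135.28; payment $3,701.60; balance $46,433.68
Quarter 2: opening $46,433.68; interest $789.53 → $47,223.21; payment $6,021.17; balance $41,202.04
Quarter 3: opening $41,202.04; interest $789.53 → $41,991.57; payment $8,340.74; balance $33,650.83
Quarter 4: opening $33,650.83; interest $789.53 → $34,440.36; payment $10,660.31; balance $23,780.05
Quarter 5: opening $23,780.05; interest $789.53 → $24,569.58; payment $12,979.88; balance $11,589.70

$11,589.70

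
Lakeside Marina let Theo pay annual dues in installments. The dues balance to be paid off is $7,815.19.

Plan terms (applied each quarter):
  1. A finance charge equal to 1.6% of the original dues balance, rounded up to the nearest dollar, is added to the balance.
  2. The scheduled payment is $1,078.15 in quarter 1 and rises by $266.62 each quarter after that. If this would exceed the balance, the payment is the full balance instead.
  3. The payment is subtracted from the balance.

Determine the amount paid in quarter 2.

# | Opening | Interest | Payment | End bal
1 | $7,815.19 | $126.00 | $1,078.15 | $6,863.04
2 | $6,863.04 | $126.00 | $1,344.77 | $5,644.27

$1,344.77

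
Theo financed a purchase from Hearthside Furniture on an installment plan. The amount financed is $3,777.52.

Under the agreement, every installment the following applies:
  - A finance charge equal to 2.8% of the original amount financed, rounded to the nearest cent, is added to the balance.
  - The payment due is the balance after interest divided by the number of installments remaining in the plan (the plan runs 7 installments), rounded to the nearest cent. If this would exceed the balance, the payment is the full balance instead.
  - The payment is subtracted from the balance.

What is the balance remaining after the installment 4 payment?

Installment 1: opening $3,777.52; interest $105.77 → $3,883.29; payment $554.76; balance $3,328.53
Installment 2: opening $3,328.53; interest $105.77 → $3,434.30; payment $572.38; balance $2,861.92
Installment 3: opening $2,861.92; interest $105.77 → $2,967.69; payment $593.54; balance $2,374.15
Installment 4: opening $2,374.15; interest $105.77 → $2,479.92; payment $619.98; balance $1,859.94

$1,859.94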